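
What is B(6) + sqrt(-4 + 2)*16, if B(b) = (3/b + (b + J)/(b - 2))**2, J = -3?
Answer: 25/16 + 16*I*sqrt(2) ≈ 1.5625 + 22.627*I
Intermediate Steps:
B(b) = (3/b + (-3 + b)/(-2 + b))**2 (B(b) = (3/b + (b - 3)/(b - 2))**2 = (3/b + (-3 + b)/(-2 + b))**2)
B(6) + sqrt(-4 + 2)*16 = (-6 + 6**2)**2/(6**2*(-2 + 6)**2) + sqrt(-4 + 2)*16 = (1/36)*(-6 + 36)**2/4**2 + sqrt(-2)*16 = (1/36)*30**2*(1/16) + (I*sqrt(2))*16 = (1/36)*900*(1/16) + 16*I*sqrt(2) = 25/16 + 16*I*sqrt(2)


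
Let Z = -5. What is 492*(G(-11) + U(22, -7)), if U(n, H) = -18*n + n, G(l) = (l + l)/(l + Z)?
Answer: -366663/2 ≈ -1.8333e+5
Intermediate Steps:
G(l) = 2*l/(-5 + l) (G(l) = (l + l)/(l - 5) = (2*l)/(-5 + l) = 2*l/(-5 + l))
U(n, H) = -17*n
492*(G(-11) + U(22, -7)) = 492*(2*(-11)/(-5 - 11) - 17*22) = 492*(2*(-11)/(-16) - 374) = 492*(2*(-11)*(-1/16) - 374) = 492*(11/8 - 374) = 492*(-2981/8) = -366663/2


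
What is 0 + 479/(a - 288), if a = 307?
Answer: 479/19 ≈ 25.211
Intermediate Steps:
0 + 479/(a - 288) = 0 + 479/(307 - 288) = 0 + 479/19 = 479/19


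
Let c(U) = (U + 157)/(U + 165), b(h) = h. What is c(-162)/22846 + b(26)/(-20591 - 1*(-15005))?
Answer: -100551/21269626 ≈ -0.0047274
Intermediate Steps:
c(U) = (157 + U)/(165 + U)
c(-162)/22846 + b(26)/(-20591 - 1*(-15005)) = ((157 - 162)/(165 - 162))/22846 + 26/(-20591 - 1*(-15005)) = (-5/3)*(1/22846) + 26/(-20591 + 15005) = ((⅓)*(-5))*(1/22846) + 26/(-5586) = -5/3*1/22846 + 26*(-1/5586) = -5/68538 - 13/2793 = -100551/21269626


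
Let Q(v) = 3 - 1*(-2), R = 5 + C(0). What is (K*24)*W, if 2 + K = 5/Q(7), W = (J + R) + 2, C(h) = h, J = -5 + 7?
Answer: -216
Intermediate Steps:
J = 2
R = 5 (R = 5 + 0 = 5)
Q(v) = 5 (Q(v) = 3 + 2 = 5)
W = 9 (W = (2 + 5) + 2 = 7 + 2 = 9)
K = -1 (K = -2 + 5/5 = -2 + 5*(1/5) = -2 + 1 = -1)
(K*24)*W = -1*24*9 = -24*9 = -216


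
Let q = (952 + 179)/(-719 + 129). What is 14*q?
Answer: -7917/295 ≈ -26.837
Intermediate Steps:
q = -1131/590 (q = 1131/(-590) = 1131*(-1/590) = -1131/590 ≈ -1.9169)
14*q = 14*(-1131/590) = -7917/295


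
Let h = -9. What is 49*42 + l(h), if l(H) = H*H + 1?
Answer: 2140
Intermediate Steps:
l(H) = 1 + H**2 (l(H) = H**2 + 1 = 1 + H**2)
49*42 + l(h) = 49*42 + (1 + (-9)**2) = 2058 + (1 + 81) = 2058 + 82 = 2140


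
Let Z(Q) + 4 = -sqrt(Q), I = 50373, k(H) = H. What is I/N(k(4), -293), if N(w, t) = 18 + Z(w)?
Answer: 16791/4 ≈ 4197.8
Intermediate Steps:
Z(Q) = -4 - sqrt(Q)
N(w, t) = 14 - sqrt(w) (N(w, t) = 18 + (-4 - sqrt(w)) = 14 - sqrt(w))
I/N(k(4), -293) = 50373/(14 - sqrt(4)) = 50373/(14 - 1*2) = 50373/(14 - 2) = 50373/12 = 50373*(1/12) = 16791/4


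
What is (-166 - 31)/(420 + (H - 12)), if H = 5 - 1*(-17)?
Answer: -197/430 ≈ -0.45814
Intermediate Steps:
H = 22 (H = 5 + 17 = 22)
(-166 - 31)/(420 + (H - 12)) = (-166 - 31)/(420 + (22 - 12)) = -197/(420 + 10) = -197/430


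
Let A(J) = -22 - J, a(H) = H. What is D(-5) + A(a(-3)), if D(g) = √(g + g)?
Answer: -19 + I*√10 ≈ -19.0 + 3.1623*I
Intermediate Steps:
D(g) = √2*√g (D(g) = √(2*g) = √2*√g)
D(-5) + A(a(-3)) = √2*√(-5) + (-22 - 1*(-3)) = √2*(I*√5) + (-22 + 3) = I*√10 - 19 = -19 + I*√10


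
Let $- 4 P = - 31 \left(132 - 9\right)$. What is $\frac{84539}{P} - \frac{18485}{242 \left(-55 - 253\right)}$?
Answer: $\frac{25275278921}{284205768} \approx 88.933$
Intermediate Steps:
$P = \frac{3813}{4}$ ($P = - \frac{\left(-31\right) \left(132 - 9\right)}{4} = - \frac{\left(-31\right) 123}{4} = \left(- \frac{1}{4}\right) \left(-3813\right) = \frac{3813}{4} \approx 953.25$)
$\frac{84539}{P} - \frac{18485}{242 \left(-55 - 253\right)} = \frac{84539}{\frac{3813}{4}} - \frac{18485}{242 \left(-55 - 253\right)} = 84539 \cdot \frac{4}{3813} - \frac{18485}{242 \left(-308\right)} = \frac{338156}{3813} - \frac{18485}{-74536} = \frac{338156}{3813} - - \frac{18485}{74536} = \frac{338156}{3813} + \frac{18485}{74536} = \frac{25275278921}{284205768}$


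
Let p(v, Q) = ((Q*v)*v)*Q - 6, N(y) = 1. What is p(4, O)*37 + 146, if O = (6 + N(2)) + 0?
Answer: 28932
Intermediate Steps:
O = 7 (O = (6 + 1) + 0 = 7 + 0 = 7)
p(v, Q) = -6 + Q²*v² (p(v, Q) = (Q*v²)*Q - 6 = Q²*v² - 6 = -6 + Q²*v²)
p(4, O)*37 + 146 = (-6 + 7²*4²)*37 + 146 = (-6 + 49*16)*37 + 146 = (-6 + 784)*37 + 146 = 778*37 + 146 = 28786 + 146 = 28932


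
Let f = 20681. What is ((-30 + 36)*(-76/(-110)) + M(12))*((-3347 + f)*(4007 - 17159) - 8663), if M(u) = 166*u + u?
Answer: -25180534883088/55 ≈ -4.5783e+11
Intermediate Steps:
M(u) = 167*u
((-30 + 36)*(-76/(-110)) + M(12))*((-3347 + f)*(4007 - 17159) - 8663) = ((-30 + 36)*(-76/(-110)) + 167*12)*((-3347 + 20681)*(4007 - 17159) - 8663) = (6*(-76*(-1/110)) + 2004)*(17334*(-13152) - 8663) = (6*(38/55) + 2004)*(-227976768 - 8663) = (228/55 + 2004)*(-227985431) = (110448/55)*(-227985431) = -25180534883088/55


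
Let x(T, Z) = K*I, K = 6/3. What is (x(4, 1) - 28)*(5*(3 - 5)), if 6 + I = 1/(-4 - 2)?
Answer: 1210/3 ≈ 403.33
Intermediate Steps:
K = 2 (K = 6*(1/3) = 2)
I = -37/6 (I = -6 + 1/(-4 - 2) = -6 + 1/(-6) = -6 - 1/6 = -37/6 ≈ -6.1667)
x(T, Z) = -37/3 (x(T, Z) = 2*(-37/6) = -37/3)
(x(4, 1) - 28)*(5*(3 - 5)) = (-37/3 - 28)*(5*(3 - 5)) = -605*(-2)/3 = -121/3*(-10) = 1210/3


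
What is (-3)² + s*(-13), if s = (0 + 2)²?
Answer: -43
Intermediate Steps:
s = 4 (s = 2² = 4)
(-3)² + s*(-13) = (-3)² + 4*(-13) = 9 - 52 = -43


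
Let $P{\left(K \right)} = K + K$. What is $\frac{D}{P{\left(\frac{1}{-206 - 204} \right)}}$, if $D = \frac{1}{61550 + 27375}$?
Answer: $- \frac{41}{17785} \approx -0.0023053$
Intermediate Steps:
$P{\left(K \right)} = 2 K$
$D = \frac{1}{88925} \approx 1.1245 \cdot 10^{-5}$
$\frac{D}{P{\left(\frac{1}{-206 - 204} \right)}} = \frac{1}{88925 \frac{2}{-206 - 204}} = \frac{1}{88925 \frac{2}{-410}} = \frac{1}{88925 \cdot 2 \left(- \frac{1}{410}\right)} = \frac{1}{88925 \left(- \frac{1}{205}\right)} = \frac{1}{88925} \left(-205\right) = - \frac{41}{17785}$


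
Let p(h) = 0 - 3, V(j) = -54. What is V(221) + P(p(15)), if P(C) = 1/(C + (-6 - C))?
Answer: -325/6 ≈ -54.167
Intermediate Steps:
p(h) = -3
P(C) = -1/6 (P(C) = 1/(-6) = -1/6)
V(221) + P(p(15)) = -54 - 1/6 = -325/6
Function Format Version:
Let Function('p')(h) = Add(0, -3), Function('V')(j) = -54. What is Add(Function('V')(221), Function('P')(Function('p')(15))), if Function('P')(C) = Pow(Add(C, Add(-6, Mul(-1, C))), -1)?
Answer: Rational(-325, 6) ≈ -54.167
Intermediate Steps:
Function('p')(h) = -3
Function('P')(C) = Rational(-1, 6) (Function('P')(C) = Pow(-6, -1) = Rational(-1, 6))
Add(Function('V')(221), Function('P')(Function('p')(15))) = Add(-54, Rational(-1, 6)) = Rational(-325, 6)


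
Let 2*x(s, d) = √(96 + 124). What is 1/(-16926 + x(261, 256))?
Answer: -16926/286489421 - √55/286489421 ≈ -5.9107e-5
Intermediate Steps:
x(s, d) = √55 (x(s, d) = √(96 + 124)/2 = √220/2 = (2*√55)/2 = √55)
1/(-16926 + x(261, 256)) = 1/(-16926 + √55)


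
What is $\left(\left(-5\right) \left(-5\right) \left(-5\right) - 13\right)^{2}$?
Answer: $19044$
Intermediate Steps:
$\left(\left(-5\right) \left(-5\right) \left(-5\right) - 13\right)^{2} = \left(25 \left(-5\right) - 13\right)^{2} = \left(-125 - 13\right)^{2} = \left(-138\right)^{2} = 19044$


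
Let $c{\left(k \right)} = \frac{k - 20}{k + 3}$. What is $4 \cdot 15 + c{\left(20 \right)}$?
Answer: $60$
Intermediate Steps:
$c{\left(k \right)} = \frac{-20 + k}{3 + k}$
$4 \cdot 15 + c{\left(20 \right)} = 4 \cdot 15 + \frac{-20 + 20}{3 + 20} = 60 + \frac{1}{23} \cdot 0 = 60 + 0 = 60$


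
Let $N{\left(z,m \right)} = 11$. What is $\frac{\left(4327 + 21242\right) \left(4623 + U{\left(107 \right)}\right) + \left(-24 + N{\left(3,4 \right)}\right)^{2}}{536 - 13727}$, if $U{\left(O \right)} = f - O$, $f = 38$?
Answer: $- \frac{116441395}{13191} \approx -8827.3$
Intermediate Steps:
$U{\left(O \right)} = 38 - O$
$\frac{\left(4327 + 21242\right) \left(4623 + U{\left(107 \right)}\right) + \left(-24 + N{\left(3,4 \right)}\right)^{2}}{536 - 13727} = \frac{\left(4327 + 21242\right) \left(4623 + \left(38 - 107\right)\right) + \left(-24 + 11\right)^{2}}{536 - 13727} = \frac{25569 \left(4623 + \left(38 - 107\right)\right) + \left(-13\right)^{2}}{-13191} = \left(25569 \left(4623 - 69\right) + 169\right) \left(- \frac{1}{13191}\right) = \left(25569 \cdot 4554 + 169\right) \left(- \frac{1}{13191}\right) = \left(116441226 + 169\right) \left(- \frac{1}{13191}\right) = 116441395 \left(- \frac{1}{13191}\right) = - \frac{116441395}{13191}$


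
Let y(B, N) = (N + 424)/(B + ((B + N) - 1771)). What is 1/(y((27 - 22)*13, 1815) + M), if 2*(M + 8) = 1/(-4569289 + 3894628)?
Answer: 19565169/95239630 ≈ 0.20543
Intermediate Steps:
y(B, N) = (424 + N)/(-1771 + N + 2*B) (y(B, N) = (424 + N)/(B + (-1771 + B + N)) = (424 + N)/(-1771 + N + 2*B))
M = -10794577/1349322 (M = -8 + 1/(2*(-4569289 + 3894628)) = -8 + (½)/(-674661) = -8 + (½)*(-1/674661) = -8 - 1/1349322 = -10794577/1349322 ≈ -8.0000)
1/(y((27 - 22)*13, 1815) + M) = 1/((424 + 1815)/(-1771 + 1815 + 2*((27 - 22)*13)) - 10794577/1349322) = 1/(2239/(-1771 + 1815 + 2*(5*13)) - 10794577/1349322) = 1/(2239/(-1771 + 1815 + 2*65) - 10794577/1349322) = 1/(2239/(-1771 + 1815 + 130) - 10794577/1349322) = 1/(2239/174 - 10794577/1349322) = 1/(95239630/19565169) = 19565169/95239630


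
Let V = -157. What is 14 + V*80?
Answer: -12546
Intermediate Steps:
14 + V*80 = 14 - 157*80 = 14 - 12560 = -12546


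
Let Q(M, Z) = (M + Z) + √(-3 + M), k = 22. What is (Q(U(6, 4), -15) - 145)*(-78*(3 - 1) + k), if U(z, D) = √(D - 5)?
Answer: 21440 - 134*I - 134*√(-3 + I) ≈ 21402.0 - 369.21*I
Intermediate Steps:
U(z, D) = √(-5 + D)
Q(M, Z) = M + Z + √(-3 + M)
(Q(U(6, 4), -15) - 145)*(-78*(3 - 1) + k) = ((√(-5 + 4) - 15 + √(-3 + √(-5 + 4))) - 145)*(-78*(3 - 1) + 22) = ((√(-1) - 15 + √(-3 + √(-1))) - 145)*(-78*2 + 22) = ((I - 15 + √(-3 + I)) - 145)*(-156 + 22) = ((-15 + I + √(-3 + I)) - 145)*(-134) = (-160 + I + √(-3 + I))*(-134) = 21440 - 134*I - 134*√(-3 + I)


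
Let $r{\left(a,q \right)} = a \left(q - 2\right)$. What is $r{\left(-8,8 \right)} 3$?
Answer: $-144$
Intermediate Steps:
$r{\left(a,q \right)} = a \left(-2 + q\right)$
$r{\left(-8,8 \right)} 3 = - 8 \left(-2 + 8\right) 3 = \left(-8\right) 6 \cdot 3 = \left(-48\right) 3 = -144$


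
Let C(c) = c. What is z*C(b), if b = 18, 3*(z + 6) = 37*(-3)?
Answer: -774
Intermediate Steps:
z = -43 (z = -6 + (37*(-3))/3 = -6 + (⅓)*(-111) = -6 - 37 = -43)
z*C(b) = -43*18 = -774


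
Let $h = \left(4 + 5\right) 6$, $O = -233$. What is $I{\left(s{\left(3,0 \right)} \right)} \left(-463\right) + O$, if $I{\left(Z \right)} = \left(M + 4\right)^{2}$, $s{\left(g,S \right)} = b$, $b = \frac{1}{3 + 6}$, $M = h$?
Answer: $-1557765$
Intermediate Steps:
$h = 54$ ($h = 9 \cdot 6 = 54$)
$M = 54$
$b = \frac{1}{9} \approx 0.11111$
$s{\left(g,S \right)} = \frac{1}{9}$
$I{\left(Z \right)} = 3364$ ($I{\left(Z \right)} = \left(54 + 4\right)^{2} = 58^{2} = 3364$)
$I{\left(s{\left(3,0 \right)} \right)} \left(-463\right) + O = 3364 \left(-463\right) - 233 = -1557532 - 233 = -1557765$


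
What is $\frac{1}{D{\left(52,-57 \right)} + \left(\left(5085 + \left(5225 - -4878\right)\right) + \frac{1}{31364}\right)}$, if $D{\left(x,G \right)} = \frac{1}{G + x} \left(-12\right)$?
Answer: $\frac{156820}{2382158533} \approx 6.5831 \cdot 10^{-5}$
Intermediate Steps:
$D{\left(x,G \right)} = - \frac{12}{G + x}$
$\frac{1}{D{\left(52,-57 \right)} + \left(\left(5085 + \left(5225 - -4878\right)\right) + \frac{1}{31364}\right)} = \frac{1}{- \frac{12}{-57 + 52} + \left(\left(5085 + \left(5225 - -4878\right)\right) + \frac{1}{31364}\right)} = \frac{1}{- \frac{12}{-5} + \left(\left(5085 + \left(5225 + 4878\right)\right) + \frac{1}{31364}\right)} = \frac{1}{\left(-12\right) \left(- \frac{1}{5}\right) + \left(\left(5085 + 10103\right) + \frac{1}{31364}\right)} = \frac{1}{\frac{12}{5} + \left(15188 + \frac{1}{31364}\right)} = \frac{1}{\frac{12}{5} + \frac{476356433}{31364}} = \frac{1}{\frac{2382158533}{156820}} = \frac{156820}{2382158533}$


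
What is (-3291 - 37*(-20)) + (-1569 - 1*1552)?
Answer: -5672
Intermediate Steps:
(-3291 - 37*(-20)) + (-1569 - 1*1552) = (-3291 + 740) + (-1569 - 1552) = -2551 - 3121 = -5672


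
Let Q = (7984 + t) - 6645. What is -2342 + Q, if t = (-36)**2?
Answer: 293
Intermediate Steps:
t = 1296
Q = 2635 (Q = (7984 + 1296) - 6645 = 9280 - 6645 = 2635)
-2342 + Q = -2342 + 2635 = 293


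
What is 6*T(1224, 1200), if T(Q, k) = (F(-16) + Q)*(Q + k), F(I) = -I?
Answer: 18034560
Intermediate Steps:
T(Q, k) = (16 + Q)*(Q + k) (T(Q, k) = (-1*(-16) + Q)*(Q + k) = (16 + Q)*(Q + k))
6*T(1224, 1200) = 6*(1224**2 + 16*1224 + 16*1200 + 1224*1200) = 6*(1498176 + 19584 + 19200 + 1468800) = 6*3005760 = 18034560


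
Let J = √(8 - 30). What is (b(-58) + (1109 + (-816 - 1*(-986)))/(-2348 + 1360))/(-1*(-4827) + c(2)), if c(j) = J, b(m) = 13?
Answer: 55824255/23020351588 - 11565*I*√22/23020351588 ≈ 0.002425 - 2.3564e-6*I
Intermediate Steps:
J = I*√22 (J = √(-22) = I*√22 ≈ 4.6904*I)
c(j) = I*√22
(b(-58) + (1109 + (-816 - 1*(-986)))/(-2348 + 1360))/(-1*(-4827) + c(2)) = (13 + (1109 + (-816 - 1*(-986)))/(-2348 + 1360))/(-1*(-4827) + I*√22) = (13 + (1109 + (-816 + 986))/(-988))/(4827 + I*√22) = (13 + (1109 + 170)*(-1/988))/(4827 + I*√22) = (13 + 1279*(-1/988))/(4827 + I*√22) = (13 - 1279/988)/(4827 + I*√22) = 11565/(988*(4827 + I*√22))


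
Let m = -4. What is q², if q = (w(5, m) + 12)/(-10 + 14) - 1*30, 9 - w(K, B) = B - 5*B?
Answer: 13225/16 ≈ 826.56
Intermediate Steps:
w(K, B) = 9 + 4*B (w(K, B) = 9 - (B - 5*B) = 9 - (-4)*B = 9 + 4*B)
q = -115/4 (q = ((9 + 4*(-4)) + 12)/(-10 + 14) - 1*30 = ((9 - 16) + 12)/4 - 30 = (-7 + 12)*(¼) - 30 = 5*(¼) - 30 = 5/4 - 30 = -115/4 ≈ -28.750)
q² = (-115/4)² = 13225/16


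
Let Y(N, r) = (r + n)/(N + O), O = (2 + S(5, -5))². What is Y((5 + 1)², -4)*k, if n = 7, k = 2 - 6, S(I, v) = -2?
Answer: -⅓ ≈ -0.33333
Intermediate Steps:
k = -4
O = 0 (O = (2 - 2)² = 0² = 0)
Y(N, r) = (7 + r)/N (Y(N, r) = (r + 7)/(N + 0) = (7 + r)/N)
Y((5 + 1)², -4)*k = ((7 - 4)/((5 + 1)²))*(-4) = (3/6²)*(-4) = (3/36)*(-4) = ((1/36)*3)*(-4) = (1/12)*(-4) = -⅓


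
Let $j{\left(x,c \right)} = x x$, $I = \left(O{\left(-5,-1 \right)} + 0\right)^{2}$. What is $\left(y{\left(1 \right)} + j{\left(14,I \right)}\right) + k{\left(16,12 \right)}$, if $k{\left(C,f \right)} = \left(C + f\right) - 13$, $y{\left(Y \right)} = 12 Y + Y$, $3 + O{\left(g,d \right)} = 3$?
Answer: $224$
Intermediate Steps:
$O{\left(g,d \right)} = 0$ ($O{\left(g,d \right)} = -3 + 3 = 0$)
$I = 0$ ($I = \left(0 + 0\right)^{2} = 0^{2} = 0$)
$y{\left(Y \right)} = 13 Y$
$j{\left(x,c \right)} = x^{2}$
$k{\left(C,f \right)} = -13 + C + f$
$\left(y{\left(1 \right)} + j{\left(14,I \right)}\right) + k{\left(16,12 \right)} = \left(13 \cdot 1 + 14^{2}\right) + \left(-13 + 16 + 12\right) = \left(13 + 196\right) + 15 = 209 + 15 = 224$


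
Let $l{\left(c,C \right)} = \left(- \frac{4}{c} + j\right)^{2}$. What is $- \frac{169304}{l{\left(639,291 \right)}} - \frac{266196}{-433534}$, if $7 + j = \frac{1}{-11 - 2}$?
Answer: $- \frac{316504427779807629}{93809864409400} \approx -3373.9$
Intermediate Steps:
$j = - \frac{92}{13}$ ($j = -7 + \frac{1}{-11 - 2} = -7 + \frac{1}{-13} = -7 - \frac{1}{13} = - \frac{92}{13} \approx -7.0769$)
$l{\left(c,C \right)} = \left(- \frac{92}{13} - \frac{4}{c}\right)^{2}$ ($l{\left(c,C \right)} = \left(- \frac{4}{c} - \frac{92}{13}\right)^{2} = \left(- \frac{92}{13} - \frac{4}{c}\right)^{2}$)
$- \frac{169304}{l{\left(639,291 \right)}} - \frac{266196}{-433534} = - \frac{169304}{\frac{16}{169} \cdot \frac{1}{408321} \left(13 + 23 \cdot 639\right)^{2}} - \frac{266196}{-433534} = - \frac{169304}{\frac{16}{169} \cdot \frac{1}{408321} \left(13 + 14697\right)^{2}} - - \frac{133098}{216767} = - \frac{169304}{\frac{16}{169} \cdot \frac{1}{408321} \cdot 14710^{2}} + \frac{133098}{216767} = - \frac{169304}{\frac{16}{169} \cdot \frac{1}{408321} \cdot 216384100} + \frac{133098}{216767} = - \frac{169304}{\frac{3462145600}{69006249}} + \frac{133098}{216767} = \left(-169304\right) \frac{69006249}{3462145600} + \frac{133098}{216767} = - \frac{1460379247587}{432768200} + \frac{133098}{216767} = - \frac{316504427779807629}{93809864409400}$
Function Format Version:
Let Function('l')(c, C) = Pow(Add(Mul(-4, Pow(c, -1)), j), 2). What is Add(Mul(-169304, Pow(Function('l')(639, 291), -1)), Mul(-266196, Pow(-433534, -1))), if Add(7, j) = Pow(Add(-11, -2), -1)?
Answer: Rational(-316504427779807629, 93809864409400) ≈ -3373.9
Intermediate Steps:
j = Rational(-92, 13) (j = Add(-7, Pow(Add(-11, -2), -1)) = Add(-7, Pow(-13, -1)) = Add(-7, Rational(-1, 13)) = Rational(-92, 13) ≈ -7.0769)
Function('l')(c, C) = Pow(Add(Rational(-92, 13), Mul(-4, Pow(c, -1))), 2) (Function('l')(c, C) = Pow(Add(Mul(-4, Pow(c, -1)), Rational(-92, 13)), 2) = Pow(Add(Rational(-92, 13), Mul(-4, Pow(c, -1))), 2))
Add(Mul(-169304, Pow(Function('l')(639, 291), -1)), Mul(-266196, Pow(-433534, -1))) = Add(Mul(-169304, Pow(Mul(Rational(16, 169), Pow(639, -2), Pow(Add(13, Mul(23, 639)), 2)), -1)), Mul(-266196, Pow(-433534, -1))) = Add(Mul(-169304, Pow(Mul(Rational(16, 169), Rational(1, 408321), Pow(Add(13, 14697), 2)), -1)), Mul(-266196, Rational(-1, 433534))) = Add(Mul(-169304, Pow(Mul(Rational(16, 169), Rational(1, 408321), Pow(14710, 2)), -1)), Rational(133098, 216767)) = Add(Mul(-169304, Pow(Mul(Rational(16, 169), Rational(1, 408321), 216384100), -1)), Rational(133098, 216767)) = Add(Mul(-169304, Pow(Rational(3462145600, 69006249), -1)), Rational(133098, 216767)) = Add(Mul(-169304, Rational(69006249, 3462145600)), Rational(133098, 216767)) = Add(Rational(-1460379247587, 432768200), Rational(133098, 216767)) = Rational(-316504427779807629, 93809864409400)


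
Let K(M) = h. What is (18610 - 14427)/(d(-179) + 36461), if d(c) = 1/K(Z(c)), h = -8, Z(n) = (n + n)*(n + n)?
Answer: 33464/291687 ≈ 0.11473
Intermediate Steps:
Z(n) = 4*n² (Z(n) = (2*n)*(2*n) = 4*n²)
K(M) = -8
d(c) = -⅛ (d(c) = 1/(-8) = -⅛)
(18610 - 14427)/(d(-179) + 36461) = (18610 - 14427)/(-⅛ + 36461) = 4183/(291687/8) = 4183*(8/291687) = 33464/291687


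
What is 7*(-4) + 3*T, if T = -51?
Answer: -181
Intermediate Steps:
7*(-4) + 3*T = 7*(-4) + 3*(-51) = -28 - 153 = -181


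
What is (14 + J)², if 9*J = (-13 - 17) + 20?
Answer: 13456/81 ≈ 166.12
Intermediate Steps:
J = -10/9 (J = ((-13 - 17) + 20)/9 = (-30 + 20)/9 = (⅑)*(-10) = -10/9 ≈ -1.1111)
(14 + J)² = (14 - 10/9)² = (116/9)² = 13456/81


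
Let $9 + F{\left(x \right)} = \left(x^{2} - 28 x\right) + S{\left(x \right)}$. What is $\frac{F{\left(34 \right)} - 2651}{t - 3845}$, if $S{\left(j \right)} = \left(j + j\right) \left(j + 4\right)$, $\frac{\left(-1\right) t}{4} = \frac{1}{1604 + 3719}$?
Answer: $- \frac{681344}{20466939} \approx -0.03329$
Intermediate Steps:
$t = - \frac{4}{5323}$ ($t = - \frac{4}{1604 + 3719} = - \frac{4}{5323} \approx -0.00075146$)
$S{\left(j \right)} = 2 j \left(4 + j\right)$
$F{\left(x \right)} = -9 + x^{2} - 28 x + 2 x \left(4 + x\right)$ ($F{\left(x \right)} = -9 + \left(\left(x^{2} - 28 x\right) + 2 x \left(4 + x\right)\right) = -9 + \left(x^{2} - 28 x + 2 x \left(4 + x\right)\right) = -9 + x^{2} - 28 x + 2 x \left(4 + x\right)$)
$\frac{F{\left(34 \right)} - 2651}{t - 3845} = \frac{\left(-9 - 680 + 3 \cdot 34^{2}\right) - 2651}{- \frac{4}{5323} - 3845} = \frac{\left(-9 - 680 + 3 \cdot 1156\right) - 2651}{- \frac{20466939}{5323}} = \left(\left(-9 - 680 + 3468\right) - 2651\right) \left(- \frac{5323}{20466939}\right) = \left(2779 - 2651\right) \left(- \frac{5323}{20466939}\right) = 128 \left(- \frac{5323}{20466939}\right) = - \frac{681344}{20466939}$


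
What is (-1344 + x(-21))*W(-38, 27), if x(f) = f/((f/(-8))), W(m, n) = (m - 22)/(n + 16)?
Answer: 81120/43 ≈ 1886.5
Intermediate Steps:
W(m, n) = (-22 + m)/(16 + n)
x(f) = -8 (x(f) = f/((f*(-⅛))) = f/((-f/8)) = f*(-8/f) = -8)
(-1344 + x(-21))*W(-38, 27) = (-1344 - 8)*((-22 - 38)/(16 + 27)) = -1352*(-60)/43 = -1352*(-60/43) = 81120/43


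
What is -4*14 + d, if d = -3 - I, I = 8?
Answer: -67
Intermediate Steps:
d = -11 (d = -3 - 1*8 = -3 - 8 = -11)
-4*14 + d = -4*14 - 11 = -56 - 11 = -67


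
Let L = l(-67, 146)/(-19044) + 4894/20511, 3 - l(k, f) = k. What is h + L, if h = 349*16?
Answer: 121181460679/21700638 ≈ 5584.2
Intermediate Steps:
l(k, f) = 3 - k
L = 5098087/21700638 (L = (3 - 1*(-67))/(-19044) + 4894/20511 = (3 + 67)*(-1/19044) + 4894*(1/20511) = 70*(-1/19044) + 4894/20511 = -35/9522 + 4894/20511 = 5098087/21700638 ≈ 0.23493)
h = 5584
h + L = 5584 + 5098087/21700638 = 121181460679/21700638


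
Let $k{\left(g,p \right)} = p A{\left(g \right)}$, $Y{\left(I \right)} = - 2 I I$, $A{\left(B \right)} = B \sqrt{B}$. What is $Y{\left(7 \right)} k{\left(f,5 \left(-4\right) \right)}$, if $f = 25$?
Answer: $245000$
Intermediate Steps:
$A{\left(B \right)} = B^{\frac{3}{2}}$
$Y{\left(I \right)} = - 2 I^{2}$
$k{\left(g,p \right)} = p g^{\frac{3}{2}}$
$Y{\left(7 \right)} k{\left(f,5 \left(-4\right) \right)} = - 2 \cdot 7^{2} \cdot 5 \left(-4\right) 25^{\frac{3}{2}} = \left(-2\right) 49 \left(\left(-20\right) 125\right) = \left(-98\right) \left(-2500\right) = 245000$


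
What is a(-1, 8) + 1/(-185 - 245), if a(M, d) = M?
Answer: -431/430 ≈ -1.0023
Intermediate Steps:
a(-1, 8) + 1/(-185 - 245) = -1 + 1/(-185 - 245) = -1 + 1/(-430) = -1 - 1/430 = -431/430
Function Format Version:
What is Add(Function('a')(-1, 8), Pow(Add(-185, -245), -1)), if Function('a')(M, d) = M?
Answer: Rational(-431, 430) ≈ -1.0023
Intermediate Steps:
Add(Function('a')(-1, 8), Pow(Add(-185, -245), -1)) = Add(-1, Pow(Add(-185, -245), -1)) = Add(-1, Pow(-430, -1)) = Add(-1, Rational(-1, 430)) = Rational(-431, 430)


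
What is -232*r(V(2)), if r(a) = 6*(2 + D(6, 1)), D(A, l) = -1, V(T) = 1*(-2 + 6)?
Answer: -1392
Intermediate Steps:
V(T) = 4 (V(T) = 1*4 = 4)
r(a) = 6 (r(a) = 6*(2 - 1) = 6*1 = 6)
-232*r(V(2)) = -232*6 = -1392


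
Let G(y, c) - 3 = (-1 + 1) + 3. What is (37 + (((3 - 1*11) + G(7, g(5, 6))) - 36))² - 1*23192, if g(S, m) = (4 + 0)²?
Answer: -23191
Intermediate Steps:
g(S, m) = 16 (g(S, m) = 4² = 16)
G(y, c) = 6 (G(y, c) = 3 + ((-1 + 1) + 3) = 3 + (0 + 3) = 3 + 3 = 6)
(37 + (((3 - 1*11) + G(7, g(5, 6))) - 36))² - 1*23192 = (37 + (((3 - 1*11) + 6) - 36))² - 1*23192 = (37 + (((3 - 11) + 6) - 36))² - 23192 = (37 + ((-8 + 6) - 36))² - 23192 = (37 + (-2 - 36))² - 23192 = (37 - 38)² - 23192 = (-1)² - 23192 = 1 - 23192 = -23191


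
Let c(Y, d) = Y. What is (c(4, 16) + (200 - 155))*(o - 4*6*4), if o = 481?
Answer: 18865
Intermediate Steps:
(c(4, 16) + (200 - 155))*(o - 4*6*4) = (4 + (200 - 155))*(481 - 4*6*4) = (4 + 45)*(481 - 24*4) = 49*(481 - 96) = 49*385 = 18865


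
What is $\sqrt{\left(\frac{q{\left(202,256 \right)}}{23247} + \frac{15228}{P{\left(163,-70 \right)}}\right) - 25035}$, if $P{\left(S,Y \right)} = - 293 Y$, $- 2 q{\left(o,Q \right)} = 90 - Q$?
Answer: $\frac{2 i \sqrt{89618717389915595}}{3784095} \approx 158.22 i$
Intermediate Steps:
$q{\left(o,Q \right)} = -45 + \frac{Q}{2}$ ($q{\left(o,Q \right)} = - \frac{90 - Q}{2} = -45 + \frac{Q}{2}$)
$\sqrt{\left(\frac{q{\left(202,256 \right)}}{23247} + \frac{15228}{P{\left(163,-70 \right)}}\right) - 25035} = \sqrt{\left(\frac{-45 + \frac{1}{2} \cdot 256}{23247} + \frac{15228}{\left(-293\right) \left(-70\right)}\right) - 25035} = \sqrt{\left(\left(-45 + 128\right) \frac{1}{23247} + \frac{15228}{20510}\right) - 25035} = \sqrt{\left(83 \cdot \frac{1}{23247} + 15228 \cdot \frac{1}{20510}\right) - 25035} = \sqrt{\left(\frac{83}{23247} + \frac{7614}{10255}\right) - 25035} = \sqrt{\frac{25407689}{34056855} - 25035} = \sqrt{- \frac{852587957236}{34056855}} = \frac{2 i \sqrt{89618717389915595}}{3784095}$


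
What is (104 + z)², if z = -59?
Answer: 2025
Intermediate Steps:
(104 + z)² = (104 - 59)² = 45² = 2025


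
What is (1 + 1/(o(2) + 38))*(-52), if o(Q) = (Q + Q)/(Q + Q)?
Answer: -160/3 ≈ -53.333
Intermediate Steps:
o(Q) = 1 (o(Q) = (2*Q)/((2*Q)) = (2*Q)*(1/(2*Q)) = 1)
(1 + 1/(o(2) + 38))*(-52) = (1 + 1/(1 + 38))*(-52) = (1 + 1/39)*(-52) = (40/39)*(-52) = -160/3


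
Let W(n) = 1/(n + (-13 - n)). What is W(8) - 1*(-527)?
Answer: 6850/13 ≈ 526.92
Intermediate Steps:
W(n) = -1/13 (W(n) = 1/(-13) = -1/13)
W(8) - 1*(-527) = -1/13 - 1*(-527) = -1/13 + 527 = 6850/13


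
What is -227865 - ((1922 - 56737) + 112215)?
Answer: -285265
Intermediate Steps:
-227865 - ((1922 - 56737) + 112215) = -227865 - (-54815 + 112215) = -227865 - 1*57400 = -227865 - 57400 = -285265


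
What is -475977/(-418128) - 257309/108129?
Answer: -18707060173/15070587504 ≈ -1.2413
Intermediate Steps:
-475977/(-418128) - 257309/108129 = -475977*(-1/418128) - 257309*1/108129 = 158659/139376 - 257309/108129 = -18707060173/15070587504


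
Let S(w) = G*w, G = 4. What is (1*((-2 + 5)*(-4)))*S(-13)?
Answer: 624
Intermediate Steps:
S(w) = 4*w
(1*((-2 + 5)*(-4)))*S(-13) = (1*((-2 + 5)*(-4)))*(4*(-13)) = (1*(3*(-4)))*(-52) = (1*(-12))*(-52) = -12*(-52) = 624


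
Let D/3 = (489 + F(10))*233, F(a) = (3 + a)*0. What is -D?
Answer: -341811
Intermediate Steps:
F(a) = 0
D = 341811 (D = 3*((489 + 0)*233) = 3*(489*233) = 3*113937 = 341811)
-D = -1*341811 = -341811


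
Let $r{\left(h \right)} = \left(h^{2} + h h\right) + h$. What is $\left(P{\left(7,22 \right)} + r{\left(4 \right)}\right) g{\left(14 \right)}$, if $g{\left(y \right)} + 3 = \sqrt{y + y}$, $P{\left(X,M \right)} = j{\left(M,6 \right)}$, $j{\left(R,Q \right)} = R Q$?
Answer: $-504 + 336 \sqrt{7} \approx 384.97$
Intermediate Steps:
$j{\left(R,Q \right)} = Q R$
$P{\left(X,M \right)} = 6 M$
$g{\left(y \right)} = -3 + \sqrt{2} \sqrt{y}$ ($g{\left(y \right)} = -3 + \sqrt{y + y} = -3 + \sqrt{2 y} = -3 + \sqrt{2} \sqrt{y}$)
$r{\left(h \right)} = h + 2 h^{2}$ ($r{\left(h \right)} = \left(h^{2} + h^{2}\right) + h = 2 h^{2} + h = h + 2 h^{2}$)
$\left(P{\left(7,22 \right)} + r{\left(4 \right)}\right) g{\left(14 \right)} = \left(6 \cdot 22 + 4 \left(1 + 2 \cdot 4\right)\right) \left(-3 + \sqrt{2} \sqrt{14}\right) = \left(132 + 4 \left(1 + 8\right)\right) \left(-3 + 2 \sqrt{7}\right) = \left(132 + 4 \cdot 9\right) \left(-3 + 2 \sqrt{7}\right) = \left(132 + 36\right) \left(-3 + 2 \sqrt{7}\right) = 168 \left(-3 + 2 \sqrt{7}\right) = -504 + 336 \sqrt{7}$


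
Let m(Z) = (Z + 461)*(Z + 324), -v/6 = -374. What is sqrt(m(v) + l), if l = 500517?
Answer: sqrt(7446957) ≈ 2728.9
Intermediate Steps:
v = 2244 (v = -6*(-374) = 2244)
m(Z) = (324 + Z)*(461 + Z) (m(Z) = (461 + Z)*(324 + Z) = (324 + Z)*(461 + Z))
sqrt(m(v) + l) = sqrt((149364 + 2244**2 + 785*2244) + 500517) = sqrt((149364 + 5035536 + 1761540) + 500517) = sqrt(6946440 + 500517) = sqrt(7446957)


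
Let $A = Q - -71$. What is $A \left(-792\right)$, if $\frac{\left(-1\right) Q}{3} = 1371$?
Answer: $3201264$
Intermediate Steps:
$Q = -4113$ ($Q = \left(-3\right) 1371 = -4113$)
$A = -4042$ ($A = -4113 - -71 = -4113 + 71 = -4042$)
$A \left(-792\right) = \left(-4042\right) \left(-792\right) = 3201264$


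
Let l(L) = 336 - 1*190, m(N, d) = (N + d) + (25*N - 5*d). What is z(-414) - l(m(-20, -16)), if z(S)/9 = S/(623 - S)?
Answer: -155128/1037 ≈ -149.59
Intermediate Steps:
m(N, d) = -4*d + 26*N (m(N, d) = (N + d) + (-5*d + 25*N) = -4*d + 26*N)
l(L) = 146 (l(L) = 336 - 190 = 146)
z(S) = 9*S/(623 - S) (z(S) = 9*(S/(623 - S)) = 9*S/(623 - S))
z(-414) - l(m(-20, -16)) = -9*(-414)/(-623 - 414) - 1*146 = -9*(-414)/(-1037) - 146 = -9*(-414)*(-1/1037) - 146 = -3726/1037 - 146 = -155128/1037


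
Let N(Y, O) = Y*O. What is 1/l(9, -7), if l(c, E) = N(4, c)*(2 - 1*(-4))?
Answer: 1/216 ≈ 0.0046296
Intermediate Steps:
N(Y, O) = O*Y
l(c, E) = 24*c (l(c, E) = (c*4)*(2 - 1*(-4)) = (4*c)*(2 + 4) = (4*c)*6 = 24*c)
1/l(9, -7) = 1/(24*9) = 1/216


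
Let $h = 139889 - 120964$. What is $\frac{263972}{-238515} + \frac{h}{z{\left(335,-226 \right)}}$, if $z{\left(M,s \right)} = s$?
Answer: $- \frac{4573554047}{53904390} \approx -84.846$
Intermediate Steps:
$h = 18925$ ($h = 139889 - 120964 = 18925$)
$\frac{263972}{-238515} + \frac{h}{z{\left(335,-226 \right)}} = \frac{263972}{-238515} + \frac{18925}{-226} = 263972 \left(- \frac{1}{238515}\right) + 18925 \left(- \frac{1}{226}\right) = - \frac{263972}{238515} - \frac{18925}{226} = - \frac{4573554047}{53904390}$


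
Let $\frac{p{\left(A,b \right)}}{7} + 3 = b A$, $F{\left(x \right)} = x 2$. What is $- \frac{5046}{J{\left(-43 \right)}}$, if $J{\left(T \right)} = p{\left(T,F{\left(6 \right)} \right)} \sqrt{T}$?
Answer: $- \frac{1682 i \sqrt{43}}{52073} \approx - 0.21181 i$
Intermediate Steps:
$F{\left(x \right)} = 2 x$
$p{\left(A,b \right)} = -21 + 7 A b$ ($p{\left(A,b \right)} = -21 + 7 b A = -21 + 7 A b$)
$J{\left(T \right)} = \sqrt{T} \left(-21 + 84 T\right)$ ($J{\left(T \right)} = \left(-21 + 7 T 2 \cdot 6\right) \sqrt{T} = \left(-21 + 7 T 12\right) \sqrt{T} = \left(-21 + 84 T\right) \sqrt{T} = \sqrt{T} \left(-21 + 84 T\right)$)
$- \frac{5046}{J{\left(-43 \right)}} = - \frac{5046}{\sqrt{-43} \left(-21 + 84 \left(-43\right)\right)} = - \frac{5046}{i \sqrt{43} \left(-21 - 3612\right)} = - \frac{5046}{i \sqrt{43} \left(-3633\right)} = - \frac{5046}{\left(-3633\right) i \sqrt{43}} = - 5046 \frac{i \sqrt{43}}{156219} = - \frac{1682 i \sqrt{43}}{52073}$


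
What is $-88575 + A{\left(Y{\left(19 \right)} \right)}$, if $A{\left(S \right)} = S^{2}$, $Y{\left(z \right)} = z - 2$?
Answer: $-88286$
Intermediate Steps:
$Y{\left(z \right)} = -2 + z$ ($Y{\left(z \right)} = z - 2 = -2 + z$)
$-88575 + A{\left(Y{\left(19 \right)} \right)} = -88575 + \left(-2 + 19\right)^{2} = -88575 + 17^{2} = -88575 + 289 = -88286$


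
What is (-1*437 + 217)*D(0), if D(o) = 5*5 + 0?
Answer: -5500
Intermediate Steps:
D(o) = 25 (D(o) = 25 + 0 = 25)
(-1*437 + 217)*D(0) = (-1*437 + 217)*25 = (-437 + 217)*25 = -220*25 = -5500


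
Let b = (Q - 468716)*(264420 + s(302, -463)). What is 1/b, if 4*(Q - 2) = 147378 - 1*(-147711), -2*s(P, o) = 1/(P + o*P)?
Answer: -53152/5550689805055547 ≈ -9.5757e-12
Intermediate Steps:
s(P, o) = -1/(2*(P + P*o)) (s(P, o) = -1/(2*(P + o*P)) = -1/(2*(P + P*o)))
Q = 295097/4 (Q = 2 + (147378 - 1*(-147711))/4 = 2 + (147378 + 147711)/4 = 2 + (¼)*295089 = 2 + 295089/4 = 295097/4 ≈ 73774.)
b = -5550689805055547/53152 (b = (295097/4 - 468716)*(264420 - ½/(302*(1 - 463))) = -1579767*(264420 - ½*1/302/(-462))/4 = -1579767*(264420 - ½*1/302*(-1/462))/4 = -1579767*(264420 + 1/279048)/4 = -1579767/4*73785872161/279048 = -5550689805055547/53152 ≈ -1.0443e+11)
1/b = 1/(-5550689805055547/53152) = -53152/5550689805055547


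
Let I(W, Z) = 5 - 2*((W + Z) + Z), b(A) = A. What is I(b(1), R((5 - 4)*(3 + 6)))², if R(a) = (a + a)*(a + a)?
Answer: 1671849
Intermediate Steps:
R(a) = 4*a² (R(a) = (2*a)*(2*a) = 4*a²)
I(W, Z) = 5 - 4*Z - 2*W (I(W, Z) = 5 - 2*(W + 2*Z) = 5 + (-4*Z - 2*W) = 5 - 4*Z - 2*W)
I(b(1), R((5 - 4)*(3 + 6)))² = (5 - 16*((5 - 4)*(3 + 6))² - 2*1)² = (5 - 16*(1*9)² - 2)² = (5 - 16*9² - 2)² = (5 - 16*81 - 2)² = (5 - 4*324 - 2)² = (5 - 1296 - 2)² = (-1293)² = 1671849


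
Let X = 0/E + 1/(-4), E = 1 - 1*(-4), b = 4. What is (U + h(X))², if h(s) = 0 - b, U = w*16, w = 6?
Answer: 8464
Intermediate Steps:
E = 5 (E = 1 + 4 = 5)
U = 96 (U = 6*16 = 96)
X = -¼ (X = 0/5 + 1/(-4) = 0*(⅕) + 1*(-¼) = 0 - ¼ = -¼ ≈ -0.25000)
h(s) = -4 (h(s) = 0 - 1*4 = 0 - 4 = -4)
(U + h(X))² = (96 - 4)² = 92² = 8464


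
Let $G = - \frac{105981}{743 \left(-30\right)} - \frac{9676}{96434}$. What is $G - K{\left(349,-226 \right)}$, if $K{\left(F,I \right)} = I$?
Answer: $\frac{82632437679}{358252310} \approx 230.65$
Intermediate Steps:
$G = \frac{1667415619}{358252310}$ ($G = - \frac{105981}{-22290} - \frac{4838}{48217} = \left(-105981\right) \left(- \frac{1}{22290}\right) - \frac{4838}{48217} = \frac{35327}{7430} - \frac{4838}{48217} = \frac{1667415619}{358252310} \approx 4.6543$)
$G - K{\left(349,-226 \right)} = \frac{1667415619}{358252310} - -226 = \frac{1667415619}{358252310} + 226 = \frac{82632437679}{358252310}$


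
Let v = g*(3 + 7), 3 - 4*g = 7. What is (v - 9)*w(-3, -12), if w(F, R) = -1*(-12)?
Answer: -228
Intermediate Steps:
g = -1 (g = ¾ - ¼*7 = ¾ - 7/4 = -1)
w(F, R) = 12
v = -10 (v = -(3 + 7) = -1*10 = -10)
(v - 9)*w(-3, -12) = (-10 - 9)*12 = -19*12 = -228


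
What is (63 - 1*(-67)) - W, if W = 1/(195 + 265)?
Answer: 59799/460 ≈ 130.00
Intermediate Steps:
W = 1/460 ≈ 0.0021739
(63 - 1*(-67)) - W = (63 - 1*(-67)) - 1*1/460 = (63 + 67) - 1/460 = 130 - 1/460 = 59799/460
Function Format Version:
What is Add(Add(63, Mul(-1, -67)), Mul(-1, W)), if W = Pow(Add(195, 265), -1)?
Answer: Rational(59799, 460) ≈ 130.00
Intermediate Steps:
W = Rational(1, 460) (W = Pow(460, -1) = Rational(1, 460) ≈ 0.0021739)
Add(Add(63, Mul(-1, -67)), Mul(-1, W)) = Add(Add(63, Mul(-1, -67)), Mul(-1, Rational(1, 460))) = Add(Add(63, 67), Rational(-1, 460)) = Add(130, Rational(-1, 460)) = Rational(59799, 460)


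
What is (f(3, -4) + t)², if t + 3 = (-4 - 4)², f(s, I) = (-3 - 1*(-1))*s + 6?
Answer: 3721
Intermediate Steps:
f(s, I) = 6 - 2*s (f(s, I) = (-3 + 1)*s + 6 = -2*s + 6 = 6 - 2*s)
t = 61 (t = -3 + (-4 - 4)² = -3 + (-8)² = -3 + 64 = 61)
(f(3, -4) + t)² = ((6 - 2*3) + 61)² = ((6 - 6) + 61)² = (0 + 61)² = 61² = 3721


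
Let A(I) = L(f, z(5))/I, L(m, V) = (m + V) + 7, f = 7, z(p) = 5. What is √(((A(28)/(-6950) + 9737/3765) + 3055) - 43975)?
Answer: I*√8785850349322593246/14653380 ≈ 202.28*I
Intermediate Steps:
L(m, V) = 7 + V + m (L(m, V) = (V + m) + 7 = 7 + V + m)
A(I) = 19/I (A(I) = (7 + 5 + 7)/I = 19/I)
√(((A(28)/(-6950) + 9737/3765) + 3055) - 43975) = √((((19/28)/(-6950) + 9737/3765) + 3055) - 43975) = √((((19*(1/28))*(-1/6950) + 9737*(1/3765)) + 3055) - 43975) = √((((19/28)*(-1/6950) + 9737/3765) + 3055) - 43975) = √(((-19/194600 + 9737/3765) + 3055) - 43975) = √((378949733/146533800 + 3055) - 43975) = √(448039708733/146533800 - 43975) = √(-5995784146267/146533800) = I*√8785850349322593246/14653380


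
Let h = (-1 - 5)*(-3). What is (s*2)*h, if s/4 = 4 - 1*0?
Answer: 576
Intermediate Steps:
s = 16 (s = 4*(4 - 1*0) = 4*(4 + 0) = 4*4 = 16)
h = 18 (h = -6*(-3) = 18)
(s*2)*h = (16*2)*18 = 32*18 = 576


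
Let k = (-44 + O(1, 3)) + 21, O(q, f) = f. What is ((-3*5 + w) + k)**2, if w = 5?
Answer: 900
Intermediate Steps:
k = -20 (k = (-44 + 3) + 21 = -41 + 21 = -20)
((-3*5 + w) + k)**2 = ((-3*5 + 5) - 20)**2 = ((-15 + 5) - 20)**2 = (-10 - 20)**2 = (-30)**2 = 900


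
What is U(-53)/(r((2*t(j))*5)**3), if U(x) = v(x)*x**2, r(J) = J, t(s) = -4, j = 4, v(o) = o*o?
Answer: -7890481/64000 ≈ -123.29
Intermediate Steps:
v(o) = o**2
U(x) = x**4 (U(x) = x**2*x**2 = x**4)
U(-53)/(r((2*t(j))*5)**3) = (-53)**4/(((2*(-4))*5)**3) = 7890481/((-8*5)**3) = 7890481/((-40)**3) = 7890481/(-64000) = 7890481*(-1/64000) = -7890481/64000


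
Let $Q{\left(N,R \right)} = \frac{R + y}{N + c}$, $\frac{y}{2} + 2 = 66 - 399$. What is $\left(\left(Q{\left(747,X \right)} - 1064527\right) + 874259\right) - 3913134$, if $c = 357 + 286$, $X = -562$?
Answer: $- \frac{2851865006}{695} \approx -4.1034 \cdot 10^{6}$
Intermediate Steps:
$c = 643$
$y = -670$ ($y = -4 + 2 \left(66 - 399\right) = -4 + 2 \left(-333\right) = -4 - 666 = -670$)
$Q{\left(N,R \right)} = \frac{-670 + R}{643 + N}$ ($Q{\left(N,R \right)} = \frac{R - 670}{N + 643} = \frac{-670 + R}{643 + N}$)
$\left(\left(Q{\left(747,X \right)} - 1064527\right) + 874259\right) - 3913134 = \left(\left(\frac{-670 - 562}{643 + 747} - 1064527\right) + 874259\right) - 3913134 = \left(\left(\frac{1}{1390} \left(-1232\right) - 1064527\right) + 874259\right) - 3913134 = \left(\left(- \frac{616}{695} - 1064527\right) + 874259\right) - 3913134 = \left(- \frac{739846881}{695} + 874259\right) - 3913134 = - \frac{132236876}{695} - 3913134 = - \frac{2851865006}{695}$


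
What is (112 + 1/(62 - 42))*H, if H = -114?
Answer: -127737/10 ≈ -12774.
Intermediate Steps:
(112 + 1/(62 - 42))*H = (112 + 1/(62 - 42))*(-114) = (112 + 1/20)*(-114) = (2241/20)*(-114) = -127737/10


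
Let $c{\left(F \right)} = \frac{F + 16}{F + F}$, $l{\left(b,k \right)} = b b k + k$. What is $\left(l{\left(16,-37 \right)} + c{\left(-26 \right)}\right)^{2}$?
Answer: $\frac{61122178441}{676} \approx 9.0417 \cdot 10^{7}$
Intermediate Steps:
$l{\left(b,k \right)} = k + k b^{2}$ ($l{\left(b,k \right)} = b^{2} k + k = k b^{2} + k = k + k b^{2}$)
$c{\left(F \right)} = \frac{16 + F}{2 F}$
$\left(l{\left(16,-37 \right)} + c{\left(-26 \right)}\right)^{2} = \left(- 37 \left(1 + 16^{2}\right) + \frac{16 - 26}{2 \left(-26\right)}\right)^{2} = \left(- 37 \left(1 + 256\right) + \frac{1}{2} \left(- \frac{1}{26}\right) \left(-10\right)\right)^{2} = \left(\left(-37\right) 257 + \frac{5}{26}\right)^{2} = \left(-9509 + \frac{5}{26}\right)^{2} = \left(- \frac{247229}{26}\right)^{2} = \frac{61122178441}{676}$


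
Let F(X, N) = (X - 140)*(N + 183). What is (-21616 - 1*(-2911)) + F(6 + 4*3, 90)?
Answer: -52011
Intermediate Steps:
F(X, N) = (-140 + X)*(183 + N)
(-21616 - 1*(-2911)) + F(6 + 4*3, 90) = (-21616 - 1*(-2911)) + (-25620 - 140*90 + 183*(6 + 4*3) + 90*(6 + 4*3)) = (-21616 + 2911) + (-25620 - 12600 + 183*(6 + 12) + 90*(6 + 12)) = -18705 + (-25620 - 12600 + 183*18 + 90*18) = -18705 + (-25620 - 12600 + 3294 + 1620) = -18705 - 33306 = -52011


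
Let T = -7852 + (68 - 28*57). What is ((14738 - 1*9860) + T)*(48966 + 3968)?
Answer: -238308868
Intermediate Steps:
T = -9380 (T = -7852 + (68 - 1596) = -7852 - 1528 = -9380)
((14738 - 1*9860) + T)*(48966 + 3968) = ((14738 - 1*9860) - 9380)*(48966 + 3968) = ((14738 - 9860) - 9380)*52934 = (4878 - 9380)*52934 = -4502*52934 = -238308868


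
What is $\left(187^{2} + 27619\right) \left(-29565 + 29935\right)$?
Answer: $23157560$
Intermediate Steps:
$\left(187^{2} + 27619\right) \left(-29565 + 29935\right) = \left(34969 + 27619\right) 370 = 62588 \cdot 370 = 23157560$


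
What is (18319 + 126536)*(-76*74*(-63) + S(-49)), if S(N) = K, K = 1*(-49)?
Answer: 51316766865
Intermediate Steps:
K = -49
S(N) = -49
(18319 + 126536)*(-76*74*(-63) + S(-49)) = (18319 + 126536)*(-76*74*(-63) - 49) = 144855*(-5624*(-63) - 49) = 144855*(354312 - 49) = 144855*354263 = 51316766865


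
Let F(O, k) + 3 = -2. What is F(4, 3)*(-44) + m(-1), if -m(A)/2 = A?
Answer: 222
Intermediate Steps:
F(O, k) = -5 (F(O, k) = -3 - 2 = -5)
m(A) = -2*A
F(4, 3)*(-44) + m(-1) = -5*(-44) - 2*(-1) = 220 + 2 = 222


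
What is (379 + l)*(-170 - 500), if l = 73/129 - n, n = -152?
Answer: -45943240/129 ≈ -3.5615e+5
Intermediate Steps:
l = 19681/129 (l = 73/129 - 1*(-152) = 73*(1/129) + 152 = 73/129 + 152 = 19681/129 ≈ 152.57)
(379 + l)*(-170 - 500) = (379 + 19681/129)*(-170 - 500) = (68572/129)*(-670) = -45943240/129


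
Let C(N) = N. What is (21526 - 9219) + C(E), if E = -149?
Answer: 12158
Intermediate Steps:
(21526 - 9219) + C(E) = (21526 - 9219) - 149 = 12307 - 149 = 12158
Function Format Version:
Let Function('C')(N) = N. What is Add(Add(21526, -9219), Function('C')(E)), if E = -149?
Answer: 12158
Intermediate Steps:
Add(Add(21526, -9219), Function('C')(E)) = Add(Add(21526, -9219), -149) = Add(12307, -149) = 12158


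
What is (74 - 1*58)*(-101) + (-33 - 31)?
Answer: -1680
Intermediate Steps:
(74 - 1*58)*(-101) + (-33 - 31) = (74 - 58)*(-101) - 64 = 16*(-101) - 64 = -1616 - 64 = -1680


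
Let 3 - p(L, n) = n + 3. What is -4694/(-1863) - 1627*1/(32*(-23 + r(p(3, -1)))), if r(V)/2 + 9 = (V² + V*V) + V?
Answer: 8288381/2086560 ≈ 3.9723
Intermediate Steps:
p(L, n) = -n (p(L, n) = 3 - (n + 3) = 3 - (3 + n) = 3 + (-3 - n) = -n)
r(V) = -18 + 2*V + 4*V² (r(V) = -18 + 2*((V² + V*V) + V) = -18 + 2*((V² + V²) + V) = -18 + 2*(2*V² + V) = -18 + 2*(V + 2*V²) = -18 + (2*V + 4*V²) = -18 + 2*V + 4*V²)
-4694/(-1863) - 1627*1/(32*(-23 + r(p(3, -1)))) = -4694/(-1863) - 1627*1/(32*(-23 + (-18 + 2*(-1*(-1)) + 4*(-1*(-1))²))) = -4694*(-1/1863) - 1627*1/(32*(-23 + (-18 + 2*1 + 4*1²))) = 4694/1863 - 1627*1/(32*(-23 + (-18 + 2 + 4*1))) = 4694/1863 - 1627*1/(32*(-23 + (-18 + 2 + 4))) = 4694/1863 - 1627*1/(32*(-23 - 12)) = 4694/1863 - 1627/((-35*32)) = 4694/1863 - 1627/(-1120) = 4694/1863 - 1627*(-1/1120) = 4694/1863 + 1627/1120 = 8288381/2086560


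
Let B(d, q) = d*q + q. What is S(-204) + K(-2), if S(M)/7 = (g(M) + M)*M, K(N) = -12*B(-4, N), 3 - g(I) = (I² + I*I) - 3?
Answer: 119137968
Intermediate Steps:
B(d, q) = q + d*q
g(I) = 6 - 2*I² (g(I) = 3 - ((I² + I*I) - 3) = 3 - ((I² + I²) - 3) = 3 - (2*I² - 3) = 3 - (-3 + 2*I²) = 3 + (3 - 2*I²) = 6 - 2*I²)
K(N) = 36*N (K(N) = -12*N*(1 - 4) = -12*N*(-3) = -(-36)*N = 36*N)
S(M) = 7*M*(6 + M - 2*M²) (S(M) = 7*(((6 - 2*M²) + M)*M) = 7*((6 + M - 2*M²)*M) = 7*(M*(6 + M - 2*M²)) = 7*M*(6 + M - 2*M²))
S(-204) + K(-2) = 7*(-204)*(6 - 204 - 2*(-204)²) + 36*(-2) = 7*(-204)*(6 - 204 - 2*41616) - 72 = 7*(-204)*(6 - 204 - 83232) - 72 = 7*(-204)*(-83430) - 72 = 119138040 - 72 = 119137968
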